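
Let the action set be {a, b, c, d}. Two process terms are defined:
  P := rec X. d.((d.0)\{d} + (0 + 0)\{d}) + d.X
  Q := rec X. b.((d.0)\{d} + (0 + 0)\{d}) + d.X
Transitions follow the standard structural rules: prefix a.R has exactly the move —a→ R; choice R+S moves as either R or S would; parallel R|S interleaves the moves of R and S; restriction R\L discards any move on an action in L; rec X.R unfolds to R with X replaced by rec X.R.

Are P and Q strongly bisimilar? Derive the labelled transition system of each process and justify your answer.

P ≁ Q

P's transition system — 2 states:
  p0 = rec X. d.((d.0)\{d} + (0 + 0)\{d}) + d.X :: -d-> p0, -d-> p1
  p1 = (d.0)\{d} + (0 + 0)\{d} :: ∅
Q's transition system — 2 states:
  q0 = rec X. b.((d.0)\{d} + (0 + 0)\{d}) + d.X :: -b-> q1, -d-> q0
  q1 = (d.0)\{d} + (0 + 0)\{d} :: ∅
Partition-refinement fixed point:
  B0 = {p0}
  B1 = {p1, q1}
  B2 = {q0}
p0 ∈ B0, q0 ∈ B2 → different blocks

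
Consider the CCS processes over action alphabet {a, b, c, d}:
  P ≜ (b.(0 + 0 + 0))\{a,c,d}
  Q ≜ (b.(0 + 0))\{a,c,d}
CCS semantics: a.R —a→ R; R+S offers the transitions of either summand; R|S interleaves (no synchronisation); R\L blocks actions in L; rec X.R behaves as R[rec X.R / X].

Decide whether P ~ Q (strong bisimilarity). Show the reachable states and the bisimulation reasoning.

LTS(P): 2 reachable states
  m0 = (b.(0 + 0 + 0))\{a,c,d} | -b-> m1
  m1 = (0 + 0 + 0)\{a,c,d} | deadlocked
LTS(Q): 2 reachable states
  n0 = (b.(0 + 0))\{a,c,d} | -b-> n1
  n1 = (0 + 0)\{a,c,d} | deadlocked
Bisimilarity quotient blocks:
  B0 = {m0, n0}
  B1 = {m1, n1}
m0 ∈ B0, n0 ∈ B0 → same block

P ~ Q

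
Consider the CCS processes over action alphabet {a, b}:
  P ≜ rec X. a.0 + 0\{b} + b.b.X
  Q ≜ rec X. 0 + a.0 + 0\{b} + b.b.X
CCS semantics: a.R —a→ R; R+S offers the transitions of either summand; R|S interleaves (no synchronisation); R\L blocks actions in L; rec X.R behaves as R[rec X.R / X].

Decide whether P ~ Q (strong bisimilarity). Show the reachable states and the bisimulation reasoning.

P ~ Q

P's transition system — 3 states:
  u0 = rec X. a.0 + 0\{b} + b.b.X has moves =a=> u1, =b=> u2
  u1 = 0 has moves ·
  u2 = b.(rec X. a.0 + 0\{b} + b.b.X) has moves =b=> u0
Q's transition system — 3 states:
  v0 = rec X. 0 + a.0 + 0\{b} + b.b.X has moves =a=> v1, =b=> v2
  v1 = 0 has moves ·
  v2 = b.(rec X. 0 + a.0 + 0\{b} + b.b.X) has moves =b=> v0
Coarsest stable partition (strong bisimilarity classes):
  B0 = {u0, v0}
  B1 = {u1, v1}
  B2 = {u2, v2}
u0 ∈ B0, v0 ∈ B0 → same block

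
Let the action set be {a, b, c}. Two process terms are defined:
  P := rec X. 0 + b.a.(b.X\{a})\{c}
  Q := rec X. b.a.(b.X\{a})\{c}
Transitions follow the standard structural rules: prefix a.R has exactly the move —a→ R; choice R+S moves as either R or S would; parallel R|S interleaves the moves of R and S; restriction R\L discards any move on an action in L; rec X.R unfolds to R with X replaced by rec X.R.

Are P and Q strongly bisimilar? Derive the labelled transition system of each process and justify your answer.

bisimilar

LTS(P): 5 reachable states
  m0 = rec X. 0 + b.a.(b.X\{a})\{c} :: ··b··> m1
  m1 = a.(b.(rec X. 0 + b.a.(b.X\{a})\{c})\{a})\{c} :: ··a··> m2
  m2 = (b.(rec X. 0 + b.a.(b.X\{a})\{c})\{a})\{c} :: ··b··> m3
  m3 = (rec X. 0 + b.a.(b.X\{a})\{c})\{a}\{c} :: ··b··> m4
  m4 = (a.(b.(rec X. 0 + b.a.(b.X\{a})\{c})\{a})\{c})\{a}\{c} :: (no moves)
LTS(Q): 5 reachable states
  n0 = rec X. b.a.(b.X\{a})\{c} :: ··b··> n1
  n1 = a.(b.(rec X. b.a.(b.X\{a})\{c})\{a})\{c} :: ··a··> n2
  n2 = (b.(rec X. b.a.(b.X\{a})\{c})\{a})\{c} :: ··b··> n3
  n3 = (rec X. b.a.(b.X\{a})\{c})\{a}\{c} :: ··b··> n4
  n4 = (a.(b.(rec X. b.a.(b.X\{a})\{c})\{a})\{c})\{a}\{c} :: (no moves)
Bisimilarity quotient blocks:
  B0 = {m0, n0}
  B1 = {m1, n1}
  B2 = {m2, n2}
  B3 = {m3, n3}
  B4 = {m4, n4}
m0 ∈ B0, n0 ∈ B0 → same block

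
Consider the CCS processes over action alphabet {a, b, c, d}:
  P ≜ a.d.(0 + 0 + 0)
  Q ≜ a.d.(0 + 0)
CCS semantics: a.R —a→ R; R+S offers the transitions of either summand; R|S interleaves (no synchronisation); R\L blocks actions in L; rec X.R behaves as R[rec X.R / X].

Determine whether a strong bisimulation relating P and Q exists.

YES

LTS(P): 3 reachable states
  s0 = a.d.(0 + 0 + 0) :: —a→ s1
  s1 = d.(0 + 0 + 0) :: —d→ s2
  s2 = 0 + 0 + 0 :: stopped
LTS(Q): 3 reachable states
  t0 = a.d.(0 + 0) :: —a→ t1
  t1 = d.(0 + 0) :: —d→ t2
  t2 = 0 + 0 :: stopped
Partition-refinement fixed point:
  B0 = {s0, t0}
  B1 = {s1, t1}
  B2 = {s2, t2}
s0 ∈ B0, t0 ∈ B0 → same block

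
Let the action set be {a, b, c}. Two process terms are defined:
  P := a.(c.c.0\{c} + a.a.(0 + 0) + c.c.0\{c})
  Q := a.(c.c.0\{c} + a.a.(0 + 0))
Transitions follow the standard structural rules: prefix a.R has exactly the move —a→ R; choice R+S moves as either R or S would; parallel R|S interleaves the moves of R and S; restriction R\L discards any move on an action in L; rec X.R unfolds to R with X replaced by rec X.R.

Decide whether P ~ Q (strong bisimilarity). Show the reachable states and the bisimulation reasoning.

P's transition system — 6 states:
  s0 = a.(c.c.0\{c} + a.a.(0 + 0) + c.c.0\{c}) :: ··a··> s1
  s1 = c.c.0\{c} + a.a.(0 + 0) + c.c.0\{c} :: ··a··> s2, ··c··> s3
  s2 = a.(0 + 0) :: ··a··> s4
  s3 = c.0\{c} :: ··c··> s5
  s4 = 0 + 0 :: ∅
  s5 = 0\{c} :: ∅
Q's transition system — 6 states:
  t0 = a.(c.c.0\{c} + a.a.(0 + 0)) :: ··a··> t1
  t1 = c.c.0\{c} + a.a.(0 + 0) :: ··a··> t2, ··c··> t3
  t2 = a.(0 + 0) :: ··a··> t4
  t3 = c.0\{c} :: ··c··> t5
  t4 = 0 + 0 :: ∅
  t5 = 0\{c} :: ∅
Bisimilarity quotient blocks:
  B0 = {s0, t0}
  B1 = {s1, t1}
  B2 = {s2, t2}
  B3 = {s4, s5, t4, t5}
  B4 = {s3, t3}
s0 ∈ B0, t0 ∈ B0 → same block

P ~ Q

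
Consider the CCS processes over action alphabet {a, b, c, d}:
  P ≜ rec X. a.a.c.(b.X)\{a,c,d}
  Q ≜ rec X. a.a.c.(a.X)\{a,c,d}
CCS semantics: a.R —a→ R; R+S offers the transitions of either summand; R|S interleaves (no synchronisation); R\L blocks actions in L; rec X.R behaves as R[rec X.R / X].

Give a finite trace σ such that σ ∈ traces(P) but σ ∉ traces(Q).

Reachable graph of P (5 states):
  s0 = rec X. a.a.c.(b.X)\{a,c,d} → =a=> s1
  s1 = a.c.(b.(rec X. a.a.c.(b.X)\{a,c,d}))\{a,c,d} → =a=> s2
  s2 = c.(b.(rec X. a.a.c.(b.X)\{a,c,d}))\{a,c,d} → =c=> s3
  s3 = (b.(rec X. a.a.c.(b.X)\{a,c,d}))\{a,c,d} → =b=> s4
  s4 = (rec X. a.a.c.(b.X)\{a,c,d})\{a,c,d} → (no moves)
Reachable graph of Q (4 states):
  t0 = rec X. a.a.c.(a.X)\{a,c,d} → =a=> t1
  t1 = a.c.(a.(rec X. a.a.c.(a.X)\{a,c,d}))\{a,c,d} → =a=> t2
  t2 = c.(a.(rec X. a.a.c.(a.X)\{a,c,d}))\{a,c,d} → =c=> t3
  t3 = (a.(rec X. a.a.c.(a.X)\{a,c,d}))\{a,c,d} → (no moves)
Trace ⟨aacb⟩ through P, begin at {s0}:
  after a @ step 1: {s1}
  after a @ step 2: {s2}
  after c @ step 3: {s3}
  after b @ step 4: {s4}
  P completes σ.
Trace ⟨aacb⟩ through Q, begin at {t0}:
  after a @ step 1: {t1}
  after a @ step 2: {t2}
  after c @ step 3: {t3}
  after b @ step 4: ∅  — Q cannot continue

aacb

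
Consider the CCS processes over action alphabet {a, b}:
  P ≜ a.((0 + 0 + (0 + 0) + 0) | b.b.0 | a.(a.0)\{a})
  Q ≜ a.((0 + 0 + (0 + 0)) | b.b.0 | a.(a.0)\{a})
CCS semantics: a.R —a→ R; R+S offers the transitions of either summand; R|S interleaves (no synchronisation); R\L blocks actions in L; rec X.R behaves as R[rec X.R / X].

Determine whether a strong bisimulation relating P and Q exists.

LTS(P): 7 reachable states
  p0 = a.((0 + 0 + (0 + 0) + 0) | b.b.0 | a.(a.0)\{a}) | ··a··> p1
  p1 = (0 + 0 + (0 + 0) + 0) | b.b.0 | a.(a.0)\{a} | ··a··> p2, ··b··> p3
  p2 = (0 + 0 + (0 + 0) + 0) | b.b.0 | (a.0)\{a} | ··b··> p4
  p3 = (0 + 0 + (0 + 0) + 0) | b.0 | a.(a.0)\{a} | ··a··> p4, ··b··> p5
  p4 = (0 + 0 + (0 + 0) + 0) | b.0 | (a.0)\{a} | ··b··> p6
  p5 = (0 + 0 + (0 + 0) + 0) | 0 | a.(a.0)\{a} | ··a··> p6
  p6 = (0 + 0 + (0 + 0) + 0) | 0 | (a.0)\{a} | ·
LTS(Q): 7 reachable states
  q0 = a.((0 + 0 + (0 + 0)) | b.b.0 | a.(a.0)\{a}) | ··a··> q1
  q1 = (0 + 0 + (0 + 0)) | b.b.0 | a.(a.0)\{a} | ··a··> q2, ··b··> q3
  q2 = (0 + 0 + (0 + 0)) | b.b.0 | (a.0)\{a} | ··b··> q4
  q3 = (0 + 0 + (0 + 0)) | b.0 | a.(a.0)\{a} | ··a··> q4, ··b··> q5
  q4 = (0 + 0 + (0 + 0)) | b.0 | (a.0)\{a} | ··b··> q6
  q5 = (0 + 0 + (0 + 0)) | 0 | a.(a.0)\{a} | ··a··> q6
  q6 = (0 + 0 + (0 + 0)) | 0 | (a.0)\{a} | ·
Partition-refinement fixed point:
  B0 = {p0, q0}
  B1 = {p1, q1}
  B2 = {p3, q3}
  B3 = {p5, q5}
  B4 = {p6, q6}
  B5 = {p4, q4}
  B6 = {p2, q2}
p0 ∈ B0, q0 ∈ B0 → same block

YES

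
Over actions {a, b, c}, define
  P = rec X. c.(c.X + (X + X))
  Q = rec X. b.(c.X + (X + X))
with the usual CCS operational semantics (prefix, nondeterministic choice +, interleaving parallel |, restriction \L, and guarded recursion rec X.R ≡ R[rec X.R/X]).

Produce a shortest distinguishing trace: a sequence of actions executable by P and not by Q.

Reachable graph of P (2 states):
  s0 = rec X. c.(c.X + (X + X)) :: =c=> s1
  s1 = c.(rec X. c.(c.X + (X + X))) + ((rec X. c.(c.X + (X + X))) + (rec X. c.(c.X + (X + X)))) :: =c=> s0, =c=> s1
Reachable graph of Q (2 states):
  t0 = rec X. b.(c.X + (X + X)) :: =b=> t1
  t1 = c.(rec X. b.(c.X + (X + X))) + ((rec X. b.(c.X + (X + X))) + (rec X. b.(c.X + (X + X)))) :: =b=> t1, =c=> t0
Run σ = ⟨c⟩ on P: start {s0}
  after c @ step 1: {s1}
  ✓ P
Run σ = ⟨c⟩ on Q: start {t0}
  after c @ step 1: ∅  — Q cannot continue

c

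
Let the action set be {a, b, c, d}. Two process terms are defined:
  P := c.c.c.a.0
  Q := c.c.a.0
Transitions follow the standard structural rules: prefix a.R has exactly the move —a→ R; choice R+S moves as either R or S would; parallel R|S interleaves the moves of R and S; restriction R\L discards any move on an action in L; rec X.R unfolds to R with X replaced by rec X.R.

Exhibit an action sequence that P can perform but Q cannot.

Reachable graph of P (5 states):
  u0 = c.c.c.a.0 :: -c-> u1
  u1 = c.c.a.0 :: -c-> u2
  u2 = c.a.0 :: -c-> u3
  u3 = a.0 :: -a-> u4
  u4 = 0 :: deadlocked
Reachable graph of Q (4 states):
  v0 = c.c.a.0 :: -c-> v1
  v1 = c.a.0 :: -c-> v2
  v2 = a.0 :: -a-> v3
  v3 = 0 :: deadlocked
Executing ccc from P (initial set {u0}):
  after c @ step 1: {u1}
  after c @ step 2: {u2}
  after c @ step 3: {u3}
  ✓ P
Executing ccc from Q (initial set {v0}):
  after c @ step 1: {v1}
  after c @ step 2: {v2}
  after c @ step 3: no successor for Q

ccc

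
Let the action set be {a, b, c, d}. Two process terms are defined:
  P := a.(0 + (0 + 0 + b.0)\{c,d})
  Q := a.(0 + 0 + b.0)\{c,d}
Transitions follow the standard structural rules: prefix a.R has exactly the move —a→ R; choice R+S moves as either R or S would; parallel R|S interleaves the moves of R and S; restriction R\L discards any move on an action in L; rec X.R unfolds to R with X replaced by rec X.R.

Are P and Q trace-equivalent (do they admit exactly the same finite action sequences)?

trace-equivalent

LTS(P): 3 reachable states
  p0 = a.(0 + (0 + 0 + b.0)\{c,d}) ⊢ -a-> p1
  p1 = 0 + (0 + 0 + b.0)\{c,d} ⊢ -b-> p2
  p2 = 0\{c,d} ⊢ deadlocked
LTS(Q): 3 reachable states
  q0 = a.(0 + 0 + b.0)\{c,d} ⊢ -a-> q1
  q1 = (0 + 0 + b.0)\{c,d} ⊢ -b-> q2
  q2 = 0\{c,d} ⊢ deadlocked
Bisimilarity quotient blocks:
  B0 = {p0, q0}
  B1 = {p1, q1}
  B2 = {p2, q2}
p0 ∈ B0, q0 ∈ B0 → same block
Bisimilar ⇒ trace-equivalent.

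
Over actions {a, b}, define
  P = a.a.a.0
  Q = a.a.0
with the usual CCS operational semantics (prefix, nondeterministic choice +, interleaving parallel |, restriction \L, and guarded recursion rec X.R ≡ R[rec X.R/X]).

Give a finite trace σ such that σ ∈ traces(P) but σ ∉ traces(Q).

aaa

Reachable graph of P (4 states):
  p0 = a.a.a.0 ⊢ =a=> p1
  p1 = a.a.0 ⊢ =a=> p2
  p2 = a.0 ⊢ =a=> p3
  p3 = 0 ⊢ deadlocked
Reachable graph of Q (3 states):
  q0 = a.a.0 ⊢ =a=> q1
  q1 = a.0 ⊢ =a=> q2
  q2 = 0 ⊢ deadlocked
Executing aaa from P (initial set {p0}):
  step 1 (a): {p1}
  step 2 (a): {p2}
  step 3 (a): {p3}
  P completes σ.
Executing aaa from Q (initial set {q0}):
  step 1 (a): {q1}
  step 2 (a): {q2}
  step 3 (a): no successor for Q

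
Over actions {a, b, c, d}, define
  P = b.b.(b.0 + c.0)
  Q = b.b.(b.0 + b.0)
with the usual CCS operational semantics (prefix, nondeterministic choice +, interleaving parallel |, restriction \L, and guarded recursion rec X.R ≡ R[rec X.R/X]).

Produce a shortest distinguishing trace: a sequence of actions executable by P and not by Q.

bbc

LTS(P): 4 reachable states
  p0 = b.b.(b.0 + c.0) | --b--▸ p1
  p1 = b.(b.0 + c.0) | --b--▸ p2
  p2 = b.0 + c.0 | --b--▸ p3, --c--▸ p3
  p3 = 0 | ∅
LTS(Q): 4 reachable states
  q0 = b.b.(b.0 + b.0) | --b--▸ q1
  q1 = b.(b.0 + b.0) | --b--▸ q2
  q2 = b.0 + b.0 | --b--▸ q3
  q3 = 0 | ∅
Run σ = ⟨bbc⟩ on P: start {p0}
  after b @ step 1: {p1}
  after b @ step 2: {p2}
  after c @ step 3: {p3}
  P completes σ.
Run σ = ⟨bbc⟩ on Q: start {q0}
  after b @ step 1: {q1}
  after b @ step 2: {q2}
  after c @ step 3: ∅  — Q cannot continue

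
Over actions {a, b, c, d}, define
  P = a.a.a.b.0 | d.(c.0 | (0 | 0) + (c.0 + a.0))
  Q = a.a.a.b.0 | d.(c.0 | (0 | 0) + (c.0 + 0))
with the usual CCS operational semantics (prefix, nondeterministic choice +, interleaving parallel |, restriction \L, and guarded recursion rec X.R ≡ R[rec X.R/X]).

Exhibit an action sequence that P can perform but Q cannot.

P's transition system — 20 states:
  p0 = a.a.a.b.0 | d.(c.0 | (0 | 0) + (c.0 + a.0)) has moves --a--▸ p1, --d--▸ p2
  p1 = a.a.b.0 | d.(c.0 | (0 | 0) + (c.0 + a.0)) has moves --a--▸ p3, --d--▸ p4
  p2 = a.a.a.b.0 | (c.0 | (0 | 0) + (c.0 + a.0)) has moves --a--▸ p4, --a--▸ p5, --c--▸ p5, --c--▸ p6
  p3 = a.b.0 | d.(c.0 | (0 | 0) + (c.0 + a.0)) has moves --a--▸ p7, --d--▸ p8
  p4 = a.a.b.0 | (c.0 | (0 | 0) + (c.0 + a.0)) has moves --a--▸ p8, --a--▸ p9, --c--▸ p10, --c--▸ p9
  p5 = a.a.a.b.0 | 0 has moves --a--▸ p9
  p6 = a.a.a.b.0 | (0 | (0 | 0)) has moves --a--▸ p10
  p7 = b.0 | d.(c.0 | (0 | 0) + (c.0 + a.0)) has moves --b--▸ p11, --d--▸ p12
  p8 = a.b.0 | (c.0 | (0 | 0) + (c.0 + a.0)) has moves --a--▸ p12, --a--▸ p13, --c--▸ p13, --c--▸ p14
  p9 = a.a.b.0 | 0 has moves --a--▸ p13
  p10 = a.a.b.0 | (0 | (0 | 0)) has moves --a--▸ p14
  p11 = 0 | d.(c.0 | (0 | 0) + (c.0 + a.0)) has moves --d--▸ p15
  p12 = b.0 | (c.0 | (0 | 0) + (c.0 + a.0)) has moves --a--▸ p16, --b--▸ p15, --c--▸ p16, --c--▸ p17
  p13 = a.b.0 | 0 has moves --a--▸ p16
  p14 = a.b.0 | (0 | (0 | 0)) has moves --a--▸ p17
  p15 = 0 | (c.0 | (0 | 0) + (c.0 + a.0)) has moves --a--▸ p18, --c--▸ p18, --c--▸ p19
  p16 = b.0 | 0 has moves --b--▸ p18
  p17 = b.0 | (0 | (0 | 0)) has moves --b--▸ p19
  p18 = 0 | 0 has moves deadlocked
  p19 = 0 | (0 | (0 | 0)) has moves deadlocked
Q's transition system — 20 states:
  q0 = a.a.a.b.0 | d.(c.0 | (0 | 0) + (c.0 + 0)) has moves --a--▸ q1, --d--▸ q2
  q1 = a.a.b.0 | d.(c.0 | (0 | 0) + (c.0 + 0)) has moves --a--▸ q3, --d--▸ q4
  q2 = a.a.a.b.0 | (c.0 | (0 | 0) + (c.0 + 0)) has moves --a--▸ q4, --c--▸ q5, --c--▸ q6
  q3 = a.b.0 | d.(c.0 | (0 | 0) + (c.0 + 0)) has moves --a--▸ q7, --d--▸ q8
  q4 = a.a.b.0 | (c.0 | (0 | 0) + (c.0 + 0)) has moves --a--▸ q8, --c--▸ q10, --c--▸ q9
  q5 = a.a.a.b.0 | (0 | (0 | 0)) has moves --a--▸ q9
  q6 = a.a.a.b.0 | 0 has moves --a--▸ q10
  q7 = b.0 | d.(c.0 | (0 | 0) + (c.0 + 0)) has moves --b--▸ q11, --d--▸ q12
  q8 = a.b.0 | (c.0 | (0 | 0) + (c.0 + 0)) has moves --a--▸ q12, --c--▸ q13, --c--▸ q14
  q9 = a.a.b.0 | (0 | (0 | 0)) has moves --a--▸ q13
  q10 = a.a.b.0 | 0 has moves --a--▸ q14
  q11 = 0 | d.(c.0 | (0 | 0) + (c.0 + 0)) has moves --d--▸ q15
  q12 = b.0 | (c.0 | (0 | 0) + (c.0 + 0)) has moves --b--▸ q15, --c--▸ q16, --c--▸ q17
  q13 = a.b.0 | (0 | (0 | 0)) has moves --a--▸ q16
  q14 = a.b.0 | 0 has moves --a--▸ q17
  q15 = 0 | (c.0 | (0 | 0) + (c.0 + 0)) has moves --c--▸ q18, --c--▸ q19
  q16 = b.0 | (0 | (0 | 0)) has moves --b--▸ q18
  q17 = b.0 | 0 has moves --b--▸ q19
  q18 = 0 | (0 | (0 | 0)) has moves deadlocked
  q19 = 0 | 0 has moves deadlocked
Run σ = ⟨aaada⟩ on P: start {p0}
  step 1 (a): {p1}
  step 2 (a): {p3}
  step 3 (a): {p7}
  step 4 (d): {p12}
  step 5 (a): {p16}
  — P admits the full trace.
Run σ = ⟨aaada⟩ on Q: start {q0}
  step 1 (a): {q1}
  step 2 (a): {q3}
  step 3 (a): {q7}
  step 4 (d): {q12}
  step 5 (a): ∅ (Q stuck)

aaada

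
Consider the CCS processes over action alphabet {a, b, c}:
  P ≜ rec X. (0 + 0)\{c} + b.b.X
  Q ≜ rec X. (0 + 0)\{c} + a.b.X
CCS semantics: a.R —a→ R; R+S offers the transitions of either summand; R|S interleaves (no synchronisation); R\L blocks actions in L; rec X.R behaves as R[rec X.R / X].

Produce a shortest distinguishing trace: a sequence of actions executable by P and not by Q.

b

P's transition system — 2 states:
  m0 = rec X. (0 + 0)\{c} + b.b.X | —b→ m1
  m1 = b.(rec X. (0 + 0)\{c} + b.b.X) | —b→ m0
Q's transition system — 2 states:
  n0 = rec X. (0 + 0)\{c} + a.b.X | —a→ n1
  n1 = b.(rec X. (0 + 0)\{c} + a.b.X) | —b→ n0
Trace ⟨b⟩ through P, begin at {m0}:
  after b @ step 1: {m1}
  — P admits the full trace.
Trace ⟨b⟩ through Q, begin at {n0}:
  after b @ step 1: no successor for Q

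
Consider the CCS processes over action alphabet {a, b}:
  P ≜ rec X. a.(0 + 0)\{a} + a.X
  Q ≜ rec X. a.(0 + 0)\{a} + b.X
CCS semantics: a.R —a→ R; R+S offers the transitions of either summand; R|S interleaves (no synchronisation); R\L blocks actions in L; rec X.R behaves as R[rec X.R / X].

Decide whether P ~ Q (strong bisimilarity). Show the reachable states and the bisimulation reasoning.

not bisimilar

LTS(P): 2 reachable states
  p0 = rec X. a.(0 + 0)\{a} + a.X :: —a→ p0, —a→ p1
  p1 = (0 + 0)\{a} :: deadlocked
LTS(Q): 2 reachable states
  q0 = rec X. a.(0 + 0)\{a} + b.X :: —a→ q1, —b→ q0
  q1 = (0 + 0)\{a} :: deadlocked
Partition-refinement fixed point:
  B0 = {p0}
  B1 = {p1, q1}
  B2 = {q0}
p0 ∈ B0, q0 ∈ B2 → different blocks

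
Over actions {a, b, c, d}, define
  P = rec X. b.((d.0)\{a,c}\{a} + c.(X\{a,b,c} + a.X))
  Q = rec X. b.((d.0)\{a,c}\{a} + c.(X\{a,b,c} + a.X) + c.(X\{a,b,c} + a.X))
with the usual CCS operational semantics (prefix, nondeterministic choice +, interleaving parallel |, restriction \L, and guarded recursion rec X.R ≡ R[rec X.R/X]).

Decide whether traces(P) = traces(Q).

trace-equivalent

LTS(P): 4 reachable states
  s0 = rec X. b.((d.0)\{a,c}\{a} + c.(X\{a,b,c} + a.X)) → --b--▸ s1
  s1 = (d.0)\{a,c}\{a} + c.((rec X. b.((d.0)\{a,c}\{a} + c.(X\{a,b,c} + a.X)))\{a,b,c} + a.(rec X. b.((d.0)\{a,c}\{a} + c.(X\{a,b,c} + a.X)))) → --c--▸ s2, --d--▸ s3
  s2 = (rec X. b.((d.0)\{a,c}\{a} + c.(X\{a,b,c} + a.X)))\{a,b,c} + a.(rec X. b.((d.0)\{a,c}\{a} + c.(X\{a,b,c} + a.X))) → --a--▸ s0
  s3 = 0\{a,c}\{a} → stopped
LTS(Q): 4 reachable states
  t0 = rec X. b.((d.0)\{a,c}\{a} + c.(X\{a,b,c} + a.X) + c.(X\{a,b,c} + a.X)) → --b--▸ t1
  t1 = (d.0)\{a,c}\{a} + c.((rec X. b.((d.0)\{a,c}\{a} + c.(X\{a,b,c} + a.X) + c.(X\{a,b,c} + a.X)))\{a,b,c} + a.(rec X. b.((d.0)\{a,c}\{a} + c.(X\{a,b,c} + a.X) + c.(X\{a,b,c} + a.X)))) + c.((rec X. b.((d.0)\{a,c}\{a} + c.(X\{a,b,c} + a.X) + c.(X\{a,b,c} + a.X)))\{a,b,c} + a.(rec X. b.((d.0)\{a,c}\{a} + c.(X\{a,b,c} + a.X) + c.(X\{a,b,c} + a.X)))) → --c--▸ t2, --d--▸ t3
  t2 = (rec X. b.((d.0)\{a,c}\{a} + c.(X\{a,b,c} + a.X) + c.(X\{a,b,c} + a.X)))\{a,b,c} + a.(rec X. b.((d.0)\{a,c}\{a} + c.(X\{a,b,c} + a.X) + c.(X\{a,b,c} + a.X))) → --a--▸ t0
  t3 = 0\{a,c}\{a} → stopped
Coarsest stable partition (strong bisimilarity classes):
  B0 = {s0, t0}
  B1 = {s1, t1}
  B2 = {s3, t3}
  B3 = {s2, t2}
s0 ∈ B0, t0 ∈ B0 → same block
Bisimilar ⇒ trace-equivalent.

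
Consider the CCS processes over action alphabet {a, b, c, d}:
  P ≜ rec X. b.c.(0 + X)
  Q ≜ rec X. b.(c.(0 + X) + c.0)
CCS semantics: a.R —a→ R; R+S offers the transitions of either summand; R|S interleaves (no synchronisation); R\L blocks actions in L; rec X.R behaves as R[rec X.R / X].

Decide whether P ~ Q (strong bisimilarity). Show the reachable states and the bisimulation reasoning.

P's transition system — 3 states:
  u0 = rec X. b.c.(0 + X) → —b→ u1
  u1 = c.(0 + (rec X. b.c.(0 + X))) → —c→ u2
  u2 = 0 + (rec X. b.c.(0 + X)) → —b→ u1
Q's transition system — 4 states:
  v0 = rec X. b.(c.(0 + X) + c.0) → —b→ v1
  v1 = c.(0 + (rec X. b.(c.(0 + X) + c.0))) + c.0 → —c→ v2, —c→ v3
  v2 = 0 → (no moves)
  v3 = 0 + (rec X. b.(c.(0 + X) + c.0)) → —b→ v1
Partition-refinement fixed point:
  B0 = {u0, u2}
  B1 = {u1}
  B2 = {v0, v3}
  B3 = {v1}
  B4 = {v2}
u0 ∈ B0, v0 ∈ B2 → different blocks

not bisimilar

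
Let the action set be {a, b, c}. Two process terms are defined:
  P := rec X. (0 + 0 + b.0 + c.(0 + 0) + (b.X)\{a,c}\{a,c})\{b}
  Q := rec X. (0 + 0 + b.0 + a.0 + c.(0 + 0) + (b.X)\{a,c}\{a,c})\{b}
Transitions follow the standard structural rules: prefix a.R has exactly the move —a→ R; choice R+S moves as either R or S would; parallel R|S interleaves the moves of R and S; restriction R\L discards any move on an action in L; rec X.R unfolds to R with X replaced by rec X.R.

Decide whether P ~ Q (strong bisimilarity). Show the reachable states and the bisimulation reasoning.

P's transition system — 2 states:
  m0 = rec X. (0 + 0 + b.0 + c.(0 + 0) + (b.X)\{a,c}\{a,c})\{b} → -c-> m1
  m1 = (0 + 0)\{b} → stopped
Q's transition system — 3 states:
  n0 = rec X. (0 + 0 + b.0 + a.0 + c.(0 + 0) + (b.X)\{a,c}\{a,c})\{b} → -a-> n1, -c-> n2
  n1 = 0\{b} → stopped
  n2 = (0 + 0)\{b} → stopped
Bisimilarity quotient blocks:
  B0 = {m0}
  B1 = {m1, n1, n2}
  B2 = {n0}
m0 ∈ B0, n0 ∈ B2 → different blocks

P ≁ Q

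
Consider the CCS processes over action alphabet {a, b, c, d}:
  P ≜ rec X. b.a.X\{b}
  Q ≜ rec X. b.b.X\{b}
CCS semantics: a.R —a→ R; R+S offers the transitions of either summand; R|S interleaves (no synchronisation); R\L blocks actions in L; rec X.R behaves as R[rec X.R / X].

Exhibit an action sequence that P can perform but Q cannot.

Reachable graph of P (3 states):
  m0 = rec X. b.a.X\{b} | —b→ m1
  m1 = a.(rec X. b.a.X\{b})\{b} | —a→ m2
  m2 = (rec X. b.a.X\{b})\{b} | (no moves)
Reachable graph of Q (3 states):
  n0 = rec X. b.b.X\{b} | —b→ n1
  n1 = b.(rec X. b.b.X\{b})\{b} | —b→ n2
  n2 = (rec X. b.b.X\{b})\{b} | (no moves)
Run σ = ⟨ba⟩ on P: start {m0}
  after b @ step 1: {m1}
  after a @ step 2: {m2}
  P completes σ.
Run σ = ⟨ba⟩ on Q: start {n0}
  after b @ step 1: {n1}
  after a @ step 2: ∅  — Q cannot continue

ba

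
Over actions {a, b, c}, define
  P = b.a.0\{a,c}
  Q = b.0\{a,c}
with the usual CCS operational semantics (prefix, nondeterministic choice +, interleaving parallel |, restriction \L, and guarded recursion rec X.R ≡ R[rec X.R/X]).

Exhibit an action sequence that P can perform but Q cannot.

P's transition system — 3 states:
  u0 = b.a.0\{a,c} has moves —b→ u1
  u1 = a.0\{a,c} has moves —a→ u2
  u2 = 0\{a,c} has moves (no moves)
Q's transition system — 2 states:
  v0 = b.0\{a,c} has moves —b→ v1
  v1 = 0\{a,c} has moves (no moves)
Trace ⟨ba⟩ through P, begin at {u0}:
  after b @ step 1: {u1}
  after a @ step 2: {u2}
  — P admits the full trace.
Trace ⟨ba⟩ through Q, begin at {v0}:
  after b @ step 1: {v1}
  after a @ step 2: no successor for Q

ba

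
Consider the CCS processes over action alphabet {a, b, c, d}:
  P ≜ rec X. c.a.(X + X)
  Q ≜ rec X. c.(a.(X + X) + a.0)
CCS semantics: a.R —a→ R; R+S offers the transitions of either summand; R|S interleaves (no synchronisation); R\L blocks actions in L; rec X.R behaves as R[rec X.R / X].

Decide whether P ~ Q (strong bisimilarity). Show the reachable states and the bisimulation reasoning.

P's transition system — 3 states:
  p0 = rec X. c.a.(X + X) → ··c··> p1
  p1 = a.((rec X. c.a.(X + X)) + (rec X. c.a.(X + X))) → ··a··> p2
  p2 = (rec X. c.a.(X + X)) + (rec X. c.a.(X + X)) → ··c··> p1
Q's transition system — 4 states:
  q0 = rec X. c.(a.(X + X) + a.0) → ··c··> q1
  q1 = a.((rec X. c.(a.(X + X) + a.0)) + (rec X. c.(a.(X + X) + a.0))) + a.0 → ··a··> q2, ··a··> q3
  q2 = (rec X. c.(a.(X + X) + a.0)) + (rec X. c.(a.(X + X) + a.0)) → ··c··> q1
  q3 = 0 → (no moves)
Coarsest stable partition (strong bisimilarity classes):
  B0 = {p0, p2}
  B1 = {p1}
  B2 = {q0, q2}
  B3 = {q1}
  B4 = {q3}
p0 ∈ B0, q0 ∈ B2 → different blocks

P ≁ Q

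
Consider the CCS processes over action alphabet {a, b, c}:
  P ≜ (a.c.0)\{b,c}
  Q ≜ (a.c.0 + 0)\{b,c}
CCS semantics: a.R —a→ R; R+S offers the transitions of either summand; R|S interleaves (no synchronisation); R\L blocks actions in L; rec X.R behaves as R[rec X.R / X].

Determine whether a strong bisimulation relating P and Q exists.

Reachable graph of P (2 states):
  u0 = (a.c.0)\{b,c} | =a=> u1
  u1 = (c.0)\{b,c} | ·
Reachable graph of Q (2 states):
  v0 = (a.c.0 + 0)\{b,c} | =a=> v1
  v1 = (c.0)\{b,c} | ·
Bisimilarity quotient blocks:
  B0 = {u0, v0}
  B1 = {u1, v1}
u0 ∈ B0, v0 ∈ B0 → same block

bisimilar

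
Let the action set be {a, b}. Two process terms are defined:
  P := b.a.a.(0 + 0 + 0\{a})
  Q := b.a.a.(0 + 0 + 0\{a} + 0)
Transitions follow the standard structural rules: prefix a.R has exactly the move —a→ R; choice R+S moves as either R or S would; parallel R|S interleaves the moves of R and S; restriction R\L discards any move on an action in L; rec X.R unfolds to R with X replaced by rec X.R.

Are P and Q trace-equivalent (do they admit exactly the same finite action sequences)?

Reachable graph of P (4 states):
  s0 = b.a.a.(0 + 0 + 0\{a}) :: =b=> s1
  s1 = a.a.(0 + 0 + 0\{a}) :: =a=> s2
  s2 = a.(0 + 0 + 0\{a}) :: =a=> s3
  s3 = 0 + 0 + 0\{a} :: (no moves)
Reachable graph of Q (4 states):
  t0 = b.a.a.(0 + 0 + 0\{a} + 0) :: =b=> t1
  t1 = a.a.(0 + 0 + 0\{a} + 0) :: =a=> t2
  t2 = a.(0 + 0 + 0\{a} + 0) :: =a=> t3
  t3 = 0 + 0 + 0\{a} + 0 :: (no moves)
Coarsest stable partition (strong bisimilarity classes):
  B0 = {s0, t0}
  B1 = {s1, t1}
  B2 = {s2, t2}
  B3 = {s3, t3}
s0 ∈ B0, t0 ∈ B0 → same block
Bisimilar ⇒ trace-equivalent.

YES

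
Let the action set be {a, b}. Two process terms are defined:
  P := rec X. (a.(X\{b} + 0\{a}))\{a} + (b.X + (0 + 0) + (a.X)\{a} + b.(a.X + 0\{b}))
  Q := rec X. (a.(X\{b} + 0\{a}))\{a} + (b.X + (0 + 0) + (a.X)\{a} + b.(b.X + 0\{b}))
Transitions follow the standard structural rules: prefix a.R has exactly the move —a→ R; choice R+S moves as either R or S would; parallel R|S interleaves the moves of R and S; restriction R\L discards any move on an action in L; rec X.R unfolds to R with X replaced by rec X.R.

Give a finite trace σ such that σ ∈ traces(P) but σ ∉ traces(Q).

ba

Reachable graph of P (2 states):
  p0 = rec X. (a.(X\{b} + 0\{a}))\{a} + (b.X + (0 + 0) + (a.X)\{a} + b.(a.X + 0\{b})) → —b→ p0, —b→ p1
  p1 = a.(rec X. (a.(X\{b} + 0\{a}))\{a} + (b.X + (0 + 0) + (a.X)\{a} + b.(a.X + 0\{b}))) + 0\{b} → —a→ p0
Reachable graph of Q (2 states):
  q0 = rec X. (a.(X\{b} + 0\{a}))\{a} + (b.X + (0 + 0) + (a.X)\{a} + b.(b.X + 0\{b})) → —b→ q0, —b→ q1
  q1 = b.(rec X. (a.(X\{b} + 0\{a}))\{a} + (b.X + (0 + 0) + (a.X)\{a} + b.(b.X + 0\{b}))) + 0\{b} → —b→ q0
Run σ = ⟨ba⟩ on P: start {p0}
  [1] b ⇒ {p0, p1}
  [2] a ⇒ {p0}
  ✓ P
Run σ = ⟨ba⟩ on Q: start {q0}
  [1] b ⇒ {q0, q1}
  [2] a ⇒ ∅  — Q cannot continue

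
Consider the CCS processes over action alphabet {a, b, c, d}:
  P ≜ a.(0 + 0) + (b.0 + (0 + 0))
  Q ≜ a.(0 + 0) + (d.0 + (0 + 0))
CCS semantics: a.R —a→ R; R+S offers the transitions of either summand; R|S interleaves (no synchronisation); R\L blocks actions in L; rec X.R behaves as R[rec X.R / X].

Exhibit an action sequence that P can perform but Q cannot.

P's transition system — 3 states:
  u0 = a.(0 + 0) + (b.0 + (0 + 0)) :: -a-> u1, -b-> u2
  u1 = 0 + 0 :: stopped
  u2 = 0 :: stopped
Q's transition system — 3 states:
  v0 = a.(0 + 0) + (d.0 + (0 + 0)) :: -a-> v1, -d-> v2
  v1 = 0 + 0 :: stopped
  v2 = 0 :: stopped
Run σ = ⟨b⟩ on P: start {u0}
  after b @ step 1: {u2}
  — P admits the full trace.
Run σ = ⟨b⟩ on Q: start {v0}
  after b @ step 1: ∅  — Q cannot continue

b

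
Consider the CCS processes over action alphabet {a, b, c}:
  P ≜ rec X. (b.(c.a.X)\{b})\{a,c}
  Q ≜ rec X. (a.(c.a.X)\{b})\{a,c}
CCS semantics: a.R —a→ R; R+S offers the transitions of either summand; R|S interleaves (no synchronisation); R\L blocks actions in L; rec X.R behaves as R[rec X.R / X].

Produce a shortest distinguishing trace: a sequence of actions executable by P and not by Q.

Reachable graph of P (2 states):
  u0 = rec X. (b.(c.a.X)\{b})\{a,c} → =b=> u1
  u1 = (c.a.(rec X. (b.(c.a.X)\{b})\{a,c}))\{b}\{a,c} → ·
Reachable graph of Q (1 states):
  v0 = rec X. (a.(c.a.X)\{b})\{a,c} → ·
Run σ = ⟨b⟩ on P: start {u0}
  step 1 (b): {u1}
  — P admits the full trace.
Run σ = ⟨b⟩ on Q: start {v0}
  step 1 (b): ∅  — Q cannot continue

b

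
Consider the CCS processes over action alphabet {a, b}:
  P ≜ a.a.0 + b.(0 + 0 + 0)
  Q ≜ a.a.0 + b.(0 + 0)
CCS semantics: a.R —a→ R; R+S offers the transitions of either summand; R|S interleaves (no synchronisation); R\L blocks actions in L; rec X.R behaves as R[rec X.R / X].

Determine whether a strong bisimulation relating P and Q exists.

Reachable graph of P (4 states):
  m0 = a.a.0 + b.(0 + 0 + 0) | =a=> m1, =b=> m2
  m1 = a.0 | =a=> m3
  m2 = 0 + 0 + 0 | deadlocked
  m3 = 0 | deadlocked
Reachable graph of Q (4 states):
  n0 = a.a.0 + b.(0 + 0) | =a=> n1, =b=> n2
  n1 = a.0 | =a=> n3
  n2 = 0 + 0 | deadlocked
  n3 = 0 | deadlocked
Coarsest stable partition (strong bisimilarity classes):
  B0 = {m0, n0}
  B1 = {m2, m3, n2, n3}
  B2 = {m1, n1}
m0 ∈ B0, n0 ∈ B0 → same block

bisimilar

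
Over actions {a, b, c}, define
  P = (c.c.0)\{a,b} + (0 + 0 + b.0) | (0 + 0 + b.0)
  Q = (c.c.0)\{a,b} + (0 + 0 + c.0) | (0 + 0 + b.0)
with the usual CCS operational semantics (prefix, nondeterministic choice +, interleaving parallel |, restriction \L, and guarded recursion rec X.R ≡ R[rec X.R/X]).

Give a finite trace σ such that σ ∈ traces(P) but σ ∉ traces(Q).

bb

LTS(P): 6 reachable states
  m0 = (c.c.0)\{a,b} + (0 + 0 + b.0) | (0 + 0 + b.0) → ··b··> m1, ··b··> m2, ··c··> m3
  m1 = (0 + 0 + b.0) | 0 → ··b··> m4
  m2 = 0 | (0 + 0 + b.0) → ··b··> m4
  m3 = (c.0)\{a,b} → ··c··> m5
  m4 = 0 | 0 → stopped
  m5 = 0\{a,b} → stopped
LTS(Q): 6 reachable states
  n0 = (c.c.0)\{a,b} + (0 + 0 + c.0) | (0 + 0 + b.0) → ··b··> n1, ··c··> n2, ··c··> n3
  n1 = (0 + 0 + c.0) | 0 → ··c··> n4
  n2 = (c.0)\{a,b} → ··c··> n5
  n3 = 0 | (0 + 0 + b.0) → ··b··> n4
  n4 = 0 | 0 → stopped
  n5 = 0\{a,b} → stopped
Executing bb from P (initial set {m0}):
  step 1 (b): {m1, m2}
  step 2 (b): {m4}
  — P admits the full trace.
Executing bb from Q (initial set {n0}):
  step 1 (b): {n1}
  step 2 (b): ∅  — Q cannot continue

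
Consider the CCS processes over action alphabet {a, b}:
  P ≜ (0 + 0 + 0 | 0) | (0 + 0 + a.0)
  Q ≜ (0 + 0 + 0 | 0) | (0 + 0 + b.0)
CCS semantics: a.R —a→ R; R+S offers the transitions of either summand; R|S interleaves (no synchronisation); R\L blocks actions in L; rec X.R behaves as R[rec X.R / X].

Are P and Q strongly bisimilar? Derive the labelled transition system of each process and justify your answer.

NO

LTS(P): 2 reachable states
  u0 = (0 + 0 + 0 | 0) | (0 + 0 + a.0) has moves --a--▸ u1
  u1 = (0 + 0 + 0 | 0) | 0 has moves deadlocked
LTS(Q): 2 reachable states
  v0 = (0 + 0 + 0 | 0) | (0 + 0 + b.0) has moves --b--▸ v1
  v1 = (0 + 0 + 0 | 0) | 0 has moves deadlocked
Bisimilarity quotient blocks:
  B0 = {u0}
  B1 = {u1, v1}
  B2 = {v0}
u0 ∈ B0, v0 ∈ B2 → different blocks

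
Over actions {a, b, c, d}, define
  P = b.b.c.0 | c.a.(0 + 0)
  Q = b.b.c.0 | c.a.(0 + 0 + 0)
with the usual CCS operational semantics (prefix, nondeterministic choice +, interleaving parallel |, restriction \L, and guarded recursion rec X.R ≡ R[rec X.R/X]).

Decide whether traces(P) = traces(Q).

Reachable graph of P (12 states):
  p0 = b.b.c.0 | c.a.(0 + 0) has moves ··b··> p1, ··c··> p2
  p1 = b.c.0 | c.a.(0 + 0) has moves ··b··> p3, ··c··> p4
  p2 = b.b.c.0 | a.(0 + 0) has moves ··a··> p5, ··b··> p4
  p3 = c.0 | c.a.(0 + 0) has moves ··c··> p6, ··c··> p7
  p4 = b.c.0 | a.(0 + 0) has moves ··a··> p8, ··b··> p7
  p5 = b.b.c.0 | (0 + 0) has moves ··b··> p8
  p6 = 0 | c.a.(0 + 0) has moves ··c··> p9
  p7 = c.0 | a.(0 + 0) has moves ··a··> p10, ··c··> p9
  p8 = b.c.0 | (0 + 0) has moves ··b··> p10
  p9 = 0 | a.(0 + 0) has moves ··a··> p11
  p10 = c.0 | (0 + 0) has moves ··c··> p11
  p11 = 0 | (0 + 0) has moves ∅
Reachable graph of Q (12 states):
  q0 = b.b.c.0 | c.a.(0 + 0 + 0) has moves ··b··> q1, ··c··> q2
  q1 = b.c.0 | c.a.(0 + 0 + 0) has moves ··b··> q3, ··c··> q4
  q2 = b.b.c.0 | a.(0 + 0 + 0) has moves ··a··> q5, ··b··> q4
  q3 = c.0 | c.a.(0 + 0 + 0) has moves ··c··> q6, ··c··> q7
  q4 = b.c.0 | a.(0 + 0 + 0) has moves ··a··> q8, ··b··> q7
  q5 = b.b.c.0 | (0 + 0 + 0) has moves ··b··> q8
  q6 = 0 | c.a.(0 + 0 + 0) has moves ··c··> q9
  q7 = c.0 | a.(0 + 0 + 0) has moves ··a··> q10, ··c··> q9
  q8 = b.c.0 | (0 + 0 + 0) has moves ··b··> q10
  q9 = 0 | a.(0 + 0 + 0) has moves ··a··> q11
  q10 = c.0 | (0 + 0 + 0) has moves ··c··> q11
  q11 = 0 | (0 + 0 + 0) has moves ∅
Partition-refinement fixed point:
  B0 = {p0, q0}
  B1 = {p2, q2}
  B2 = {p5, q5}
  B3 = {p8, q8}
  B4 = {p10, q10}
  B5 = {p11, q11}
  B6 = {p4, q4}
  B7 = {p7, q7}
  B8 = {p9, q9}
  B9 = {p1, q1}
  B10 = {p3, q3}
  B11 = {p6, q6}
p0 ∈ B0, q0 ∈ B0 → same block
Bisimilar ⇒ trace-equivalent.

YES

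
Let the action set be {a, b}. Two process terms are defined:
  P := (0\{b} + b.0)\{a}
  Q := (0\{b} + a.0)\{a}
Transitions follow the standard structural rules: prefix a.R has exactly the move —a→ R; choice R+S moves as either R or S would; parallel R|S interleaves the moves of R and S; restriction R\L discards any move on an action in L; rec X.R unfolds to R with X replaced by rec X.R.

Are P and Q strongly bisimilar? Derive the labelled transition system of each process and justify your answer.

LTS(P): 2 reachable states
  m0 = (0\{b} + b.0)\{a} :: —b→ m1
  m1 = 0\{a} :: (no moves)
LTS(Q): 1 reachable states
  n0 = (0\{b} + a.0)\{a} :: (no moves)
Coarsest stable partition (strong bisimilarity classes):
  B0 = {m0}
  B1 = {m1, n0}
m0 ∈ B0, n0 ∈ B1 → different blocks

P ≁ Q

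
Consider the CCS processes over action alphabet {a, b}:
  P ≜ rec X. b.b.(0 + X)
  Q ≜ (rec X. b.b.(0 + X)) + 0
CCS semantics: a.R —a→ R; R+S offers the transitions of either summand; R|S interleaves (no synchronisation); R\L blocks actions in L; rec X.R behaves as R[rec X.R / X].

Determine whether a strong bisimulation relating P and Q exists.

bisimilar

P's transition system — 3 states:
  m0 = rec X. b.b.(0 + X) → =b=> m1
  m1 = b.(0 + (rec X. b.b.(0 + X))) → =b=> m2
  m2 = 0 + (rec X. b.b.(0 + X)) → =b=> m1
Q's transition system — 3 states:
  n0 = (rec X. b.b.(0 + X)) + 0 → =b=> n1
  n1 = b.(0 + (rec X. b.b.(0 + X))) → =b=> n2
  n2 = 0 + (rec X. b.b.(0 + X)) → =b=> n1
Bisimilarity quotient blocks:
  B0 = {m0, m1, m2, n0, n1, n2}
m0 ∈ B0, n0 ∈ B0 → same block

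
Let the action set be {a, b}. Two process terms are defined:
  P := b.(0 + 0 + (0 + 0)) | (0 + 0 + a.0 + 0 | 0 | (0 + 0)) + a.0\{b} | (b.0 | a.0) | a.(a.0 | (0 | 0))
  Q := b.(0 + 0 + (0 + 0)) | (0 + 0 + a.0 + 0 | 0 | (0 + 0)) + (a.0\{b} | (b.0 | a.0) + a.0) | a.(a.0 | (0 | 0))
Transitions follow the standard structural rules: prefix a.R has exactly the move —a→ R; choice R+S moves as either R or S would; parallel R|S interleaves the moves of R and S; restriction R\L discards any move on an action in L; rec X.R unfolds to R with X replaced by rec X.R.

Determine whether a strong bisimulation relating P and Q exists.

NO

LTS(P): 27 reachable states
  u0 = b.(0 + 0 + (0 + 0)) | (0 + 0 + a.0 + 0 | 0 | (0 + 0)) + a.0\{b} | (b.0 | a.0) | a.(a.0 | (0 | 0)) → --a--▸ u1, --a--▸ u2, --a--▸ u3, --a--▸ u4, --b--▸ u5, --b--▸ u6
  u1 = 0\{b} | (b.0 | a.0) | a.(a.0 | (0 | 0)) → --a--▸ u7, --a--▸ u8, --b--▸ u9
  u2 = a.0\{b} | (b.0 | 0) | a.(a.0 | (0 | 0)) → --a--▸ u10, --a--▸ u7, --b--▸ u11
  u3 = a.0\{b} | (b.0 | a.0) | (a.0 | (0 | 0)) → --a--▸ u10, --a--▸ u12, --a--▸ u8, --b--▸ u13
  u4 = b.(0 + 0 + (0 + 0)) | 0 → --b--▸ u14
  u5 = (0 + 0 + (0 + 0)) | (0 + 0 + a.0 + 0 | 0 | (0 + 0)) → --a--▸ u14
  u6 = a.0\{b} | (0 | a.0) | a.(a.0 | (0 | 0)) → --a--▸ u11, --a--▸ u13, --a--▸ u9
  u7 = 0\{b} | (b.0 | 0) | a.(a.0 | (0 | 0)) → --a--▸ u15, --b--▸ u16
  u8 = 0\{b} | (b.0 | a.0) | (a.0 | (0 | 0)) → --a--▸ u15, --a--▸ u17, --b--▸ u18
  u9 = 0\{b} | (0 | a.0) | a.(a.0 | (0 | 0)) → --a--▸ u16, --a--▸ u18
  u10 = a.0\{b} | (b.0 | 0) | (a.0 | (0 | 0)) → --a--▸ u15, --a--▸ u19, --b--▸ u20
  u11 = a.0\{b} | (0 | 0) | a.(a.0 | (0 | 0)) → --a--▸ u16, --a--▸ u20
  u12 = a.0\{b} | (b.0 | a.0) | (0 | (0 | 0)) → --a--▸ u17, --a--▸ u19, --b--▸ u21
  u13 = a.0\{b} | (0 | a.0) | (a.0 | (0 | 0)) → --a--▸ u18, --a--▸ u20, --a--▸ u21
  u14 = (0 + 0 + (0 + 0)) | 0 → ·
  u15 = 0\{b} | (b.0 | 0) | (a.0 | (0 | 0)) → --a--▸ u22, --b--▸ u23
  u16 = 0\{b} | (0 | 0) | a.(a.0 | (0 | 0)) → --a--▸ u23
  u17 = 0\{b} | (b.0 | a.0) | (0 | (0 | 0)) → --a--▸ u22, --b--▸ u24
  u18 = 0\{b} | (0 | a.0) | (a.0 | (0 | 0)) → --a--▸ u23, --a--▸ u24
  u19 = a.0\{b} | (b.0 | 0) | (0 | (0 | 0)) → --a--▸ u22, --b--▸ u25
  u20 = a.0\{b} | (0 | 0) | (a.0 | (0 | 0)) → --a--▸ u23, --a--▸ u25
  u21 = a.0\{b} | (0 | a.0) | (0 | (0 | 0)) → --a--▸ u24, --a--▸ u25
  u22 = 0\{b} | (b.0 | 0) | (0 | (0 | 0)) → --b--▸ u26
  u23 = 0\{b} | (0 | 0) | (a.0 | (0 | 0)) → --a--▸ u26
  u24 = 0\{b} | (0 | a.0) | (0 | (0 | 0)) → --a--▸ u26
  u25 = a.0\{b} | (0 | 0) | (0 | (0 | 0)) → --a--▸ u26
  u26 = 0\{b} | (0 | 0) | (0 | (0 | 0)) → ·
LTS(Q): 30 reachable states
  v0 = b.(0 + 0 + (0 + 0)) | (0 + 0 + a.0 + 0 | 0 | (0 + 0)) + (a.0\{b} | (b.0 | a.0) + a.0) | a.(a.0 | (0 | 0)) → --a--▸ v1, --a--▸ v2, --a--▸ v3, --a--▸ v4, --a--▸ v5, --b--▸ v6, --b--▸ v7
  v1 = (a.0\{b} | (b.0 | a.0) + a.0) | (a.0 | (0 | 0)) → --a--▸ v10, --a--▸ v11, --a--▸ v8, --a--▸ v9, --b--▸ v12
  v2 = 0 | a.(a.0 | (0 | 0)) → --a--▸ v9
  v3 = 0\{b} | (b.0 | a.0) | a.(a.0 | (0 | 0)) → --a--▸ v10, --a--▸ v13, --b--▸ v14
  v4 = a.0\{b} | (b.0 | 0) | a.(a.0 | (0 | 0)) → --a--▸ v11, --a--▸ v13, --b--▸ v15
  v5 = b.(0 + 0 + (0 + 0)) | 0 → --b--▸ v16
  v6 = (0 + 0 + (0 + 0)) | (0 + 0 + a.0 + 0 | 0 | (0 + 0)) → --a--▸ v16
  v7 = a.0\{b} | (0 | a.0) | a.(a.0 | (0 | 0)) → --a--▸ v12, --a--▸ v14, --a--▸ v15
  v8 = (a.0\{b} | (b.0 | a.0) + a.0) | (0 | (0 | 0)) → --a--▸ v17, --a--▸ v18, --a--▸ v19, --b--▸ v20
  v9 = 0 | (a.0 | (0 | 0)) → --a--▸ v17
  v10 = 0\{b} | (b.0 | a.0) | (a.0 | (0 | 0)) → --a--▸ v18, --a--▸ v21, --b--▸ v22
  v11 = a.0\{b} | (b.0 | 0) | (a.0 | (0 | 0)) → --a--▸ v19, --a--▸ v21, --b--▸ v23
  v12 = a.0\{b} | (0 | a.0) | (a.0 | (0 | 0)) → --a--▸ v20, --a--▸ v22, --a--▸ v23
  v13 = 0\{b} | (b.0 | 0) | a.(a.0 | (0 | 0)) → --a--▸ v21, --b--▸ v24
  v14 = 0\{b} | (0 | a.0) | a.(a.0 | (0 | 0)) → --a--▸ v22, --a--▸ v24
  v15 = a.0\{b} | (0 | 0) | a.(a.0 | (0 | 0)) → --a--▸ v23, --a--▸ v24
  v16 = (0 + 0 + (0 + 0)) | 0 → ·
  v17 = 0 | (0 | (0 | 0)) → ·
  v18 = 0\{b} | (b.0 | a.0) | (0 | (0 | 0)) → --a--▸ v25, --b--▸ v26
  v19 = a.0\{b} | (b.0 | 0) | (0 | (0 | 0)) → --a--▸ v25, --b--▸ v27
  v20 = a.0\{b} | (0 | a.0) | (0 | (0 | 0)) → --a--▸ v26, --a--▸ v27
  v21 = 0\{b} | (b.0 | 0) | (a.0 | (0 | 0)) → --a--▸ v25, --b--▸ v28
  v22 = 0\{b} | (0 | a.0) | (a.0 | (0 | 0)) → --a--▸ v26, --a--▸ v28
  v23 = a.0\{b} | (0 | 0) | (a.0 | (0 | 0)) → --a--▸ v27, --a--▸ v28
  v24 = 0\{b} | (0 | 0) | a.(a.0 | (0 | 0)) → --a--▸ v28
  v25 = 0\{b} | (b.0 | 0) | (0 | (0 | 0)) → --b--▸ v29
  v26 = 0\{b} | (0 | a.0) | (0 | (0 | 0)) → --a--▸ v29
  v27 = a.0\{b} | (0 | 0) | (0 | (0 | 0)) → --a--▸ v29
  v28 = 0\{b} | (0 | 0) | (a.0 | (0 | 0)) → --a--▸ v29
  v29 = 0\{b} | (0 | 0) | (0 | (0 | 0)) → ·
Coarsest stable partition (strong bisimilarity classes):
  B0 = {u0}
  B1 = {u1, u2, u3, v3, v4}
  B2 = {u10, u12, u7, u8, v10, v11, v13}
  B3 = {u16, u18, u20, u21, v2, v20, v22, v23, v24}
  B4 = {u23, u24, u25, u5, v26, v27, v28, v6, v9}
  B5 = {u14, u26, v16, v17, v29}
  B6 = {u15, u17, u19, v18, v19, v21}
  B7 = {u22, u4, v25, v5}
  B8 = {u11, u13, u9, v12, v14, v15}
  B9 = {u6, v7}
  B10 = {v0}
  B11 = {v1}
  B12 = {v8}
u0 ∈ B0, v0 ∈ B10 → different blocks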